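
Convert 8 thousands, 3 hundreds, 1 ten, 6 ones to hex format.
Convert 8 thousands, 3 hundreds, 1 ten, 6 ones (place-value notation) → 8×1000 + 3×100 + 1×10 + 6 = 8316 (decimal)
Convert 8316 (decimal) → 8316 = 2×4096 + 7×16 + 12 → 0x207C (hexadecimal)
0x207C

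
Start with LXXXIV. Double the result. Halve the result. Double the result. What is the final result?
Convert LXXXIV (Roman numeral) → 50 + 10 + 10 + 10 + 4 = 84 (decimal)
Start: 84
84 × 2 = 168
168 ÷ 2 = 84
84 × 2 = 168
168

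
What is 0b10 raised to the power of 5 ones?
Convert 0b10 (binary) → 2 (decimal)
Convert 5 ones (place-value notation) → 5 (decimal)
Compute 2 ^ 5 = 32
32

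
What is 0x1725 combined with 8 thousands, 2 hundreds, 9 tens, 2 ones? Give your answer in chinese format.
Convert 0x1725 (hexadecimal) → 1×4096 + 7×256 + 2×16 + 5 = 5925 (decimal)
Convert 8 thousands, 2 hundreds, 9 tens, 2 ones (place-value notation) → 8×1000 + 2×100 + 9×10 + 2 = 8292 (decimal)
Compute 5925 + 8292 = 14217
Convert 14217 (decimal) → 14217 = 1×10000 + 4×1000 + 2×100 + 1×10 + 7 → 一万四千二百一十七 (Chinese numeral)
一万四千二百一十七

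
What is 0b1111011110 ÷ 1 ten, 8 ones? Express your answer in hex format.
Convert 0b1111011110 (binary) → 512 + 256 + 128 + 64 + 16 + 8 + 4 + 2 = 990 (decimal)
Convert 1 ten, 8 ones (place-value notation) → 1×10 + 8 = 18 (decimal)
Compute 990 ÷ 18 = 55
Convert 55 (decimal) → 55 = 3×16 + 7 → 0x37 (hexadecimal)
0x37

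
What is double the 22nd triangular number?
The 22nd triangular number = 22×23/2 = 253
Compute 253 × 2 = 506
506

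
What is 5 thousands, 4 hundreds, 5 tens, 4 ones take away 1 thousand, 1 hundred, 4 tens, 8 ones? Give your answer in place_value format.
Convert 5 thousands, 4 hundreds, 5 tens, 4 ones (place-value notation) → 5×1000 + 4×100 + 5×10 + 4 = 5454 (decimal)
Convert 1 thousand, 1 hundred, 4 tens, 8 ones (place-value notation) → 1×1000 + 1×100 + 4×10 + 8 = 1148 (decimal)
Compute 5454 - 1148 = 4306
Convert 4306 (decimal) → 4306 = 4×1000 + 3×100 + 6 → 4 thousands, 3 hundreds, 6 ones (place-value notation)
4 thousands, 3 hundreds, 6 ones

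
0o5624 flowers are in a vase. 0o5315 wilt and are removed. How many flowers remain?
Convert 0o5624 (octal) → 5×512 + 6×64 + 2×8 + 4 = 2964 (decimal)
Convert 0o5315 (octal) → 5×512 + 3×64 + 1×8 + 5 = 2765 (decimal)
Compute 2964 - 2765 = 199
199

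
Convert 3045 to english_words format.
Convert 3045 (decimal) → 3045 = 3×1000 + 45 → three thousand forty-five (English words)
three thousand forty-five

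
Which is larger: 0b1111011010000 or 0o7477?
Convert 0b1111011010000 (binary) → 4096 + 2048 + 1024 + 512 + 128 + 64 + 16 = 7888 (decimal)
Convert 0o7477 (octal) → 7×512 + 4×64 + 7×8 + 7 = 3903 (decimal)
Compare 7888 vs 3903: larger = 7888
7888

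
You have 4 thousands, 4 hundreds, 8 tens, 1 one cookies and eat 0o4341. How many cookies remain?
Convert 4 thousands, 4 hundreds, 8 tens, 1 one (place-value notation) → 4×1000 + 4×100 + 8×10 + 1 = 4481 (decimal)
Convert 0o4341 (octal) → 4×512 + 3×64 + 4×8 + 1 = 2273 (decimal)
Compute 4481 - 2273 = 2208
2208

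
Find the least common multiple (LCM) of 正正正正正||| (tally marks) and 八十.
Convert 正正正正正||| (tally marks) → 5 + 5 + 5 + 5 + 5 + 3 = 28 (decimal)
Convert 八十 (Chinese numeral) → 8×10 = 80 (decimal)
Compute lcm(28, 80) = 560
560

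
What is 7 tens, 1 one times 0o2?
Convert 7 tens, 1 one (place-value notation) → 7×10 + 1 = 71 (decimal)
Convert 0o2 (octal) → 2 (decimal)
Compute 71 × 2 = 142
142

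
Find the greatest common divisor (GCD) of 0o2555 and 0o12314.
Convert 0o2555 (octal) → 2×512 + 5×64 + 5×8 + 5 = 1389 (decimal)
Convert 0o12314 (octal) → 1×4096 + 2×512 + 3×64 + 1×8 + 4 = 5324 (decimal)
Compute gcd(1389, 5324) = 1
1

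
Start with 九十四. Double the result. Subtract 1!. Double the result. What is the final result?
Convert 九十四 (Chinese numeral) → 9×10 + 4 = 94 (decimal)
Start: 94
94 × 2 = 188
Convert 1! (factorial) → 1 (decimal)
188 - 1 = 187
187 × 2 = 374
374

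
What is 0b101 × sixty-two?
Convert 0b101 (binary) → 4 + 1 = 5 (decimal)
Convert sixty-two (English words) → 62 (decimal)
Compute 5 × 62 = 310
310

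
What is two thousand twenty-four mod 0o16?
Convert two thousand twenty-four (English words) → 2×1000 + 24 = 2024 (decimal)
Convert 0o16 (octal) → 1×8 + 6 = 14 (decimal)
Compute 2024 mod 14 = 8
8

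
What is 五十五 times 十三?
Convert 五十五 (Chinese numeral) → 5×10 + 5 = 55 (decimal)
Convert 十三 (Chinese numeral) → 1×10 + 3 = 13 (decimal)
Compute 55 × 13 = 715
715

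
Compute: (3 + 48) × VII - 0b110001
Convert VII (Roman numeral) → 5 + 1 + 1 = 7 (decimal)
Convert 0b110001 (binary) → 32 + 16 + 1 = 49 (decimal)
Expression in decimal: (3 + 48) × 7 - 49
Parentheses first: 3 + 48 = 51
Multiply: 51 × 7 = 357
Subtract: 357 - 49 = 308
308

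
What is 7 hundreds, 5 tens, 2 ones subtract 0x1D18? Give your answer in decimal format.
Convert 7 hundreds, 5 tens, 2 ones (place-value notation) → 7×100 + 5×10 + 2 = 752 (decimal)
Convert 0x1D18 (hexadecimal) → 1×4096 + 13×256 + 1×16 + 8 = 7448 (decimal)
Compute 752 - 7448 = -6696
-6696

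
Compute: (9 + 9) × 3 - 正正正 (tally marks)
Convert 正正正 (tally marks) → 5 + 5 + 5 = 15 (decimal)
Expression in decimal: (9 + 9) × 3 - 15
Parentheses first: 9 + 9 = 18
Multiply: 18 × 3 = 54
Subtract: 54 - 15 = 39
39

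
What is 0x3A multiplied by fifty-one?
Convert 0x3A (hexadecimal) → 3×16 + 10 = 58 (decimal)
Convert fifty-one (English words) → 51 (decimal)
Compute 58 × 51 = 2958
2958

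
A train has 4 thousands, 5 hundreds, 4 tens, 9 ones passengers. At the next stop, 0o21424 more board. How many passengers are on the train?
Convert 4 thousands, 5 hundreds, 4 tens, 9 ones (place-value notation) → 4×1000 + 5×100 + 4×10 + 9 = 4549 (decimal)
Convert 0o21424 (octal) → 2×4096 + 1×512 + 4×64 + 2×8 + 4 = 8980 (decimal)
Compute 4549 + 8980 = 13529
13529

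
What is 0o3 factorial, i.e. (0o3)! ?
Convert 0o3 (octal) → 3 (decimal)
Compute 3! = 6
6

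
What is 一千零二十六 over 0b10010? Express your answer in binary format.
Convert 一千零二十六 (Chinese numeral) → 1×1000 + 2×10 + 6 = 1026 (decimal)
Convert 0b10010 (binary) → 16 + 2 = 18 (decimal)
Compute 1026 ÷ 18 = 57
Convert 57 (decimal) → 57 = 32 + 16 + 8 + 1 → 0b111001 (binary)
0b111001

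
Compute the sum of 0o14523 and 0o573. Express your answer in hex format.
Convert 0o14523 (octal) → 1×4096 + 4×512 + 5×64 + 2×8 + 3 = 6483 (decimal)
Convert 0o573 (octal) → 5×64 + 7×8 + 3 = 379 (decimal)
Compute 6483 + 379 = 6862
Convert 6862 (decimal) → 6862 = 1×4096 + 10×256 + 12×16 + 14 → 0x1ACE (hexadecimal)
0x1ACE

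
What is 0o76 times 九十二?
Convert 0o76 (octal) → 7×8 + 6 = 62 (decimal)
Convert 九十二 (Chinese numeral) → 9×10 + 2 = 92 (decimal)
Compute 62 × 92 = 5704
5704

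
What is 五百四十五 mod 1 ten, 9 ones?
Convert 五百四十五 (Chinese numeral) → 5×100 + 4×10 + 5 = 545 (decimal)
Convert 1 ten, 9 ones (place-value notation) → 1×10 + 9 = 19 (decimal)
Compute 545 mod 19 = 13
13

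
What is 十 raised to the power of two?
Convert 十 (Chinese numeral) → 1×10 = 10 (decimal)
Convert two (English words) → 2 (decimal)
Compute 10 ^ 2 = 100
100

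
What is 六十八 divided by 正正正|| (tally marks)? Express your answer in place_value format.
Convert 六十八 (Chinese numeral) → 6×10 + 8 = 68 (decimal)
Convert 正正正|| (tally marks) → 5 + 5 + 5 + 2 = 17 (decimal)
Compute 68 ÷ 17 = 4
Convert 4 (decimal) → 4 ones (place-value notation)
4 ones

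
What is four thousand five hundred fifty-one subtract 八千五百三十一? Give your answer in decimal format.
Convert four thousand five hundred fifty-one (English words) → 4×1000 + 5×100 + 51 = 4551 (decimal)
Convert 八千五百三十一 (Chinese numeral) → 8×1000 + 5×100 + 3×10 + 1 = 8531 (decimal)
Compute 4551 - 8531 = -3980
-3980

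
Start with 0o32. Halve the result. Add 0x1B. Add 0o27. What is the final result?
Convert 0o32 (octal) → 3×8 + 2 = 26 (decimal)
Start: 26
26 ÷ 2 = 13
Convert 0x1B (hexadecimal) → 1×16 + 11 = 27 (decimal)
13 + 27 = 40
Convert 0o27 (octal) → 2×8 + 7 = 23 (decimal)
40 + 23 = 63
63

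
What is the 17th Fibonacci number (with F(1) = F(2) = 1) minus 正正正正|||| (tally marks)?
The 17th Fibonacci number (with F(1) = F(2) = 1) = 1597
Convert 正正正正|||| (tally marks) → 5 + 5 + 5 + 5 + 4 = 24 (decimal)
Compute 1597 - 24 = 1573
1573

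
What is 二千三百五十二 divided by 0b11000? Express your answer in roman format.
Convert 二千三百五十二 (Chinese numeral) → 2×1000 + 3×100 + 5×10 + 2 = 2352 (decimal)
Convert 0b11000 (binary) → 16 + 8 = 24 (decimal)
Compute 2352 ÷ 24 = 98
Convert 98 (decimal) → 98 = 90 + 5 + 1 + 1 + 1 → XCVIII (Roman numeral)
XCVIII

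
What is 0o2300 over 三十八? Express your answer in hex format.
Convert 0o2300 (octal) → 2×512 + 3×64 = 1216 (decimal)
Convert 三十八 (Chinese numeral) → 3×10 + 8 = 38 (decimal)
Compute 1216 ÷ 38 = 32
Convert 32 (decimal) → 32 = 2×16 → 0x20 (hexadecimal)
0x20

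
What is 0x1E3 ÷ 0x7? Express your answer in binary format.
Convert 0x1E3 (hexadecimal) → 1×256 + 14×16 + 3 = 483 (decimal)
Convert 0x7 (hexadecimal) → 7 (decimal)
Compute 483 ÷ 7 = 69
Convert 69 (decimal) → 69 = 64 + 4 + 1 → 0b1000101 (binary)
0b1000101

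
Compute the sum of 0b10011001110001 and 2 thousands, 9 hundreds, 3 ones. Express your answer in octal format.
Convert 0b10011001110001 (binary) → 8192 + 1024 + 512 + 64 + 32 + 16 + 1 = 9841 (decimal)
Convert 2 thousands, 9 hundreds, 3 ones (place-value notation) → 2×1000 + 9×100 + 3 = 2903 (decimal)
Compute 9841 + 2903 = 12744
Convert 12744 (decimal) → 12744 = 3×4096 + 7×64 + 1×8 → 0o30710 (octal)
0o30710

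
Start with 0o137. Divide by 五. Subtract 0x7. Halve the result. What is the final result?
Convert 0o137 (octal) → 1×64 + 3×8 + 7 = 95 (decimal)
Start: 95
Convert 五 (Chinese numeral) → 5 (decimal)
95 ÷ 5 = 19
Convert 0x7 (hexadecimal) → 7 (decimal)
19 - 7 = 12
12 ÷ 2 = 6
6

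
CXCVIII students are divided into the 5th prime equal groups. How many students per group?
Convert CXCVIII (Roman numeral) → 100 + 90 + 5 + 1 + 1 + 1 = 198 (decimal)
Convert the 5th prime (prime index) → 11 (decimal)
Compute 198 ÷ 11 = 18
18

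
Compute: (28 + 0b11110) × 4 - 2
Convert 0b11110 (binary) → 16 + 8 + 4 + 2 = 30 (decimal)
Expression in decimal: (28 + 30) × 4 - 2
Parentheses first: 28 + 30 = 58
Multiply: 58 × 4 = 232
Subtract: 232 - 2 = 230
230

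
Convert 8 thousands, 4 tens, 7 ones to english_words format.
Convert 8 thousands, 4 tens, 7 ones (place-value notation) → 8×1000 + 4×10 + 7 = 8047 (decimal)
Convert 8047 (decimal) → 8047 = 8×1000 + 47 → eight thousand forty-seven (English words)
eight thousand forty-seven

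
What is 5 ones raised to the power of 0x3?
Convert 5 ones (place-value notation) → 5 (decimal)
Convert 0x3 (hexadecimal) → 3 (decimal)
Compute 5 ^ 3 = 125
125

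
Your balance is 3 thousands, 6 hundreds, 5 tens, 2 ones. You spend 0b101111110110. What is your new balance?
Convert 3 thousands, 6 hundreds, 5 tens, 2 ones (place-value notation) → 3×1000 + 6×100 + 5×10 + 2 = 3652 (decimal)
Convert 0b101111110110 (binary) → 2048 + 512 + 256 + 128 + 64 + 32 + 16 + 4 + 2 = 3062 (decimal)
Compute 3652 - 3062 = 590
590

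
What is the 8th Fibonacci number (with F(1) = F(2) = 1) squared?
The 8th Fibonacci number (with F(1) = F(2) = 1): 1, 1, 2, 3, 5, 8, 13, 21 → 21
Compute 21² = 21 × 21 = 441
441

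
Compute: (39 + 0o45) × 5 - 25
Convert 0o45 (octal) → 4×8 + 5 = 37 (decimal)
Expression in decimal: (39 + 37) × 5 - 25
Parentheses first: 39 + 37 = 76
Multiply: 76 × 5 = 380
Subtract: 380 - 25 = 355
355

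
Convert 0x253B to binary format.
Convert 0x253B (hexadecimal) → 2×4096 + 5×256 + 3×16 + 11 = 9531 (decimal)
Convert 9531 (decimal) → 9531 = 8192 + 1024 + 256 + 32 + 16 + 8 + 2 + 1 → 0b10010100111011 (binary)
0b10010100111011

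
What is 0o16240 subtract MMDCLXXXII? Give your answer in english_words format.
Convert 0o16240 (octal) → 1×4096 + 6×512 + 2×64 + 4×8 = 7328 (decimal)
Convert MMDCLXXXII (Roman numeral) → 1000 + 1000 + 500 + 100 + 50 + 10 + 10 + 10 + 1 + 1 = 2682 (decimal)
Compute 7328 - 2682 = 4646
Convert 4646 (decimal) → 4646 = 4×1000 + 6×100 + 46 → four thousand six hundred forty-six (English words)
four thousand six hundred forty-six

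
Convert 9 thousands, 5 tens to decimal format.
Convert 9 thousands, 5 tens (place-value notation) → 9×1000 + 5×10 = 9050 (decimal)
9050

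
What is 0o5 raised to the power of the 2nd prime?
Convert 0o5 (octal) → 5 (decimal)
Convert the 2nd prime (prime index) → 3 (decimal)
Compute 5 ^ 3 = 125
125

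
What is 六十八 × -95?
Convert 六十八 (Chinese numeral) → 6×10 + 8 = 68 (decimal)
Compute 68 × -95 = -6460
-6460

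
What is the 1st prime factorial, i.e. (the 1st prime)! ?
Convert the 1st prime (prime index) → 2 (decimal)
Compute 2! = 2
2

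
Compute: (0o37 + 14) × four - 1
Convert 0o37 (octal) → 3×8 + 7 = 31 (decimal)
Convert four (English words) → 4 (decimal)
Expression in decimal: (31 + 14) × 4 - 1
Parentheses first: 31 + 14 = 45
Multiply: 45 × 4 = 180
Subtract: 180 - 1 = 179
179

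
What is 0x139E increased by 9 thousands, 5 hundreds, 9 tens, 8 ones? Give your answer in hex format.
Convert 0x139E (hexadecimal) → 1×4096 + 3×256 + 9×16 + 14 = 5022 (decimal)
Convert 9 thousands, 5 hundreds, 9 tens, 8 ones (place-value notation) → 9×1000 + 5×100 + 9×10 + 8 = 9598 (decimal)
Compute 5022 + 9598 = 14620
Convert 14620 (decimal) → 14620 = 3×4096 + 9×256 + 1×16 + 12 → 0x391C (hexadecimal)
0x391C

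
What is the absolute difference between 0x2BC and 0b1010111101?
Convert 0x2BC (hexadecimal) → 2×256 + 11×16 + 12 = 700 (decimal)
Convert 0b1010111101 (binary) → 512 + 128 + 32 + 16 + 8 + 4 + 1 = 701 (decimal)
Compute |700 - 701| = 1
1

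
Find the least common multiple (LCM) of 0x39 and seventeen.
Convert 0x39 (hexadecimal) → 3×16 + 9 = 57 (decimal)
Convert seventeen (English words) → 17 (decimal)
Compute lcm(57, 17) = 969
969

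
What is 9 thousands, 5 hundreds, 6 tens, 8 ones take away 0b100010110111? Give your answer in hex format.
Convert 9 thousands, 5 hundreds, 6 tens, 8 ones (place-value notation) → 9×1000 + 5×100 + 6×10 + 8 = 9568 (decimal)
Convert 0b100010110111 (binary) → 2048 + 128 + 32 + 16 + 4 + 2 + 1 = 2231 (decimal)
Compute 9568 - 2231 = 7337
Convert 7337 (decimal) → 7337 = 1×4096 + 12×256 + 10×16 + 9 → 0x1CA9 (hexadecimal)
0x1CA9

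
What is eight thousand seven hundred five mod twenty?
Convert eight thousand seven hundred five (English words) → 8×1000 + 7×100 + 5 = 8705 (decimal)
Convert twenty (English words) → 20 (decimal)
Compute 8705 mod 20 = 5
5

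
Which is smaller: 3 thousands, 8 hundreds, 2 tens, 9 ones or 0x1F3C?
Convert 3 thousands, 8 hundreds, 2 tens, 9 ones (place-value notation) → 3×1000 + 8×100 + 2×10 + 9 = 3829 (decimal)
Convert 0x1F3C (hexadecimal) → 1×4096 + 15×256 + 3×16 + 12 = 7996 (decimal)
Compare 3829 vs 7996: smaller = 3829
3829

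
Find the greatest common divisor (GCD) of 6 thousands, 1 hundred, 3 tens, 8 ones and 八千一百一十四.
Convert 6 thousands, 1 hundred, 3 tens, 8 ones (place-value notation) → 6×1000 + 1×100 + 3×10 + 8 = 6138 (decimal)
Convert 八千一百一十四 (Chinese numeral) → 8×1000 + 1×100 + 1×10 + 4 = 8114 (decimal)
Compute gcd(6138, 8114) = 2
2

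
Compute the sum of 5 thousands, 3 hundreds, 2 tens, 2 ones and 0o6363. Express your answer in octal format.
Convert 5 thousands, 3 hundreds, 2 tens, 2 ones (place-value notation) → 5×1000 + 3×100 + 2×10 + 2 = 5322 (decimal)
Convert 0o6363 (octal) → 6×512 + 3×64 + 6×8 + 3 = 3315 (decimal)
Compute 5322 + 3315 = 8637
Convert 8637 (decimal) → 8637 = 2×4096 + 6×64 + 7×8 + 5 → 0o20675 (octal)
0o20675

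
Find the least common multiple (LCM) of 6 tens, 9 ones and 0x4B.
Convert 6 tens, 9 ones (place-value notation) → 6×10 + 9 = 69 (decimal)
Convert 0x4B (hexadecimal) → 4×16 + 11 = 75 (decimal)
Compute lcm(69, 75) = 1725
1725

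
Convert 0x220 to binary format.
Convert 0x220 (hexadecimal) → 2×256 + 2×16 = 544 (decimal)
Convert 544 (decimal) → 544 = 512 + 32 → 0b1000100000 (binary)
0b1000100000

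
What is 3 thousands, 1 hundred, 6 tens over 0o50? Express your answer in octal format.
Convert 3 thousands, 1 hundred, 6 tens (place-value notation) → 3×1000 + 1×100 + 6×10 = 3160 (decimal)
Convert 0o50 (octal) → 5×8 = 40 (decimal)
Compute 3160 ÷ 40 = 79
Convert 79 (decimal) → 79 = 1×64 + 1×8 + 7 → 0o117 (octal)
0o117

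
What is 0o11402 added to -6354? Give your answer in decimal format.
Convert 0o11402 (octal) → 1×4096 + 1×512 + 4×64 + 2 = 4866 (decimal)
Compute 4866 + -6354 = -1488
-1488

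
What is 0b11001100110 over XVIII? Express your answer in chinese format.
Convert 0b11001100110 (binary) → 1024 + 512 + 64 + 32 + 4 + 2 = 1638 (decimal)
Convert XVIII (Roman numeral) → 10 + 5 + 1 + 1 + 1 = 18 (decimal)
Compute 1638 ÷ 18 = 91
Convert 91 (decimal) → 91 = 9×10 + 1 → 九十一 (Chinese numeral)
九十一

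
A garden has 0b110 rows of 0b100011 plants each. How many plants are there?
Convert 0b100011 (binary) → 32 + 2 + 1 = 35 (decimal)
Convert 0b110 (binary) → 4 + 2 = 6 (decimal)
Compute 35 × 6 = 210
210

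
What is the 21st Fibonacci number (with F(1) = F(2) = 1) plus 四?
The 21st Fibonacci number (with F(1) = F(2) = 1) = 10946
Convert 四 (Chinese numeral) → 4 (decimal)
Compute 10946 + 4 = 10950
10950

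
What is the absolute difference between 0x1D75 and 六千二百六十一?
Convert 0x1D75 (hexadecimal) → 1×4096 + 13×256 + 7×16 + 5 = 7541 (decimal)
Convert 六千二百六十一 (Chinese numeral) → 6×1000 + 2×100 + 6×10 + 1 = 6261 (decimal)
Compute |7541 - 6261| = 1280
1280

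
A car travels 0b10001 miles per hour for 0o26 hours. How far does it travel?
Convert 0b10001 (binary) → 16 + 1 = 17 (decimal)
Convert 0o26 (octal) → 2×8 + 6 = 22 (decimal)
Compute 17 × 22 = 374
374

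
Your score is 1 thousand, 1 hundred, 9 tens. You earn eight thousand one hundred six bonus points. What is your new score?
Convert 1 thousand, 1 hundred, 9 tens (place-value notation) → 1×1000 + 1×100 + 9×10 = 1190 (decimal)
Convert eight thousand one hundred six (English words) → 8×1000 + 1×100 + 6 = 8106 (decimal)
Compute 1190 + 8106 = 9296
9296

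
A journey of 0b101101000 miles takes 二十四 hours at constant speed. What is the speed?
Convert 0b101101000 (binary) → 256 + 64 + 32 + 8 = 360 (decimal)
Convert 二十四 (Chinese numeral) → 2×10 + 4 = 24 (decimal)
Compute 360 ÷ 24 = 15
15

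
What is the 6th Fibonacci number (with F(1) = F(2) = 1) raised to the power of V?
Convert the 6th Fibonacci number (with F(1) = F(2) = 1) (Fibonacci index) → 1, 1, 2, 3, 5, 8 → 8 (decimal)
Convert V (Roman numeral) → 5 (decimal)
Compute 8 ^ 5 = 32768
32768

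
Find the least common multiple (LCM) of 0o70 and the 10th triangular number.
Convert 0o70 (octal) → 7×8 = 56 (decimal)
Convert the 10th triangular number (triangular index) → 10×11/2 = 55 (decimal)
Compute lcm(56, 55) = 3080
3080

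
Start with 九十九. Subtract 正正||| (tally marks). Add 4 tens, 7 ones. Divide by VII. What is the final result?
Convert 九十九 (Chinese numeral) → 9×10 + 9 = 99 (decimal)
Start: 99
Convert 正正||| (tally marks) → 5 + 5 + 3 = 13 (decimal)
99 - 13 = 86
Convert 4 tens, 7 ones (place-value notation) → 4×10 + 7 = 47 (decimal)
86 + 47 = 133
Convert VII (Roman numeral) → 5 + 1 + 1 = 7 (decimal)
133 ÷ 7 = 19
19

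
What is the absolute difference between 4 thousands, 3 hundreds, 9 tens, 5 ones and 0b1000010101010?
Convert 4 thousands, 3 hundreds, 9 tens, 5 ones (place-value notation) → 4×1000 + 3×100 + 9×10 + 5 = 4395 (decimal)
Convert 0b1000010101010 (binary) → 4096 + 128 + 32 + 8 + 2 = 4266 (decimal)
Compute |4395 - 4266| = 129
129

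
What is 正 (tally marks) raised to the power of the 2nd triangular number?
Convert 正 (tally marks) → 5 (decimal)
Convert the 2nd triangular number (triangular index) → 2×3/2 = 3 (decimal)
Compute 5 ^ 3 = 125
125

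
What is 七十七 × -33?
Convert 七十七 (Chinese numeral) → 7×10 + 7 = 77 (decimal)
Compute 77 × -33 = -2541
-2541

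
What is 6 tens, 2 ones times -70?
Convert 6 tens, 2 ones (place-value notation) → 6×10 + 2 = 62 (decimal)
Compute 62 × -70 = -4340
-4340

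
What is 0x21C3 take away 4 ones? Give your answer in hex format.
Convert 0x21C3 (hexadecimal) → 2×4096 + 1×256 + 12×16 + 3 = 8643 (decimal)
Convert 4 ones (place-value notation) → 4 (decimal)
Compute 8643 - 4 = 8639
Convert 8639 (decimal) → 8639 = 2×4096 + 1×256 + 11×16 + 15 → 0x21BF (hexadecimal)
0x21BF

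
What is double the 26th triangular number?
The 26th triangular number = 26×27/2 = 351
Compute 351 × 2 = 702
702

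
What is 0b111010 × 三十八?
Convert 0b111010 (binary) → 32 + 16 + 8 + 2 = 58 (decimal)
Convert 三十八 (Chinese numeral) → 3×10 + 8 = 38 (decimal)
Compute 58 × 38 = 2204
2204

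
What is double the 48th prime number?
The 48th prime number = 223
Compute 223 × 2 = 446
446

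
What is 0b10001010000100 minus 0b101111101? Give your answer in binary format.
Convert 0b10001010000100 (binary) → 8192 + 512 + 128 + 4 = 8836 (decimal)
Convert 0b101111101 (binary) → 256 + 64 + 32 + 16 + 8 + 4 + 1 = 381 (decimal)
Compute 8836 - 381 = 8455
Convert 8455 (decimal) → 8455 = 8192 + 256 + 4 + 2 + 1 → 0b10000100000111 (binary)
0b10000100000111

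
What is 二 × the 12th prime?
Convert 二 (Chinese numeral) → 2 (decimal)
Convert the 12th prime (prime index) → 37 (decimal)
Compute 2 × 37 = 74
74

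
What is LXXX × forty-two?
Convert LXXX (Roman numeral) → 50 + 10 + 10 + 10 = 80 (decimal)
Convert forty-two (English words) → 42 (decimal)
Compute 80 × 42 = 3360
3360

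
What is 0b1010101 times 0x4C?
Convert 0b1010101 (binary) → 64 + 16 + 4 + 1 = 85 (decimal)
Convert 0x4C (hexadecimal) → 4×16 + 12 = 76 (decimal)
Compute 85 × 76 = 6460
6460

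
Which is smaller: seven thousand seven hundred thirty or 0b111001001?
Convert seven thousand seven hundred thirty (English words) → 7×1000 + 7×100 + 30 = 7730 (decimal)
Convert 0b111001001 (binary) → 256 + 128 + 64 + 8 + 1 = 457 (decimal)
Compare 7730 vs 457: smaller = 457
457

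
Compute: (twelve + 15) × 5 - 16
Convert twelve (English words) → 12 (decimal)
Expression in decimal: (12 + 15) × 5 - 16
Parentheses first: 12 + 15 = 27
Multiply: 27 × 5 = 135
Subtract: 135 - 16 = 119
119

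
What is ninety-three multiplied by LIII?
Convert ninety-three (English words) → 93 (decimal)
Convert LIII (Roman numeral) → 50 + 1 + 1 + 1 = 53 (decimal)
Compute 93 × 53 = 4929
4929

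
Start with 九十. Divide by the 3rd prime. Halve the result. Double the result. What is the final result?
Convert 九十 (Chinese numeral) → 9×10 = 90 (decimal)
Start: 90
Convert the 3rd prime (prime index) → 5 (decimal)
90 ÷ 5 = 18
18 ÷ 2 = 9
9 × 2 = 18
18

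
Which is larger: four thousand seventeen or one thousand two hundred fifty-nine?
Convert four thousand seventeen (English words) → 4×1000 + 17 = 4017 (decimal)
Convert one thousand two hundred fifty-nine (English words) → 1×1000 + 2×100 + 59 = 1259 (decimal)
Compare 4017 vs 1259: larger = 4017
4017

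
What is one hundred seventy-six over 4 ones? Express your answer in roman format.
Convert one hundred seventy-six (English words) → 1×100 + 76 = 176 (decimal)
Convert 4 ones (place-value notation) → 4 (decimal)
Compute 176 ÷ 4 = 44
Convert 44 (decimal) → 44 = 40 + 4 → XLIV (Roman numeral)
XLIV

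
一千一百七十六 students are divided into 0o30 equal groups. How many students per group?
Convert 一千一百七十六 (Chinese numeral) → 1×1000 + 1×100 + 7×10 + 6 = 1176 (decimal)
Convert 0o30 (octal) → 3×8 = 24 (decimal)
Compute 1176 ÷ 24 = 49
49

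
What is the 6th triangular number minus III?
The 6th triangular number = 6×7/2 = 21
Convert III (Roman numeral) → 1 + 1 + 1 = 3 (decimal)
Compute 21 - 3 = 18
18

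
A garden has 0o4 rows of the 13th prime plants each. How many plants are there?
Convert the 13th prime (prime index) → 41 (decimal)
Convert 0o4 (octal) → 4 (decimal)
Compute 41 × 4 = 164
164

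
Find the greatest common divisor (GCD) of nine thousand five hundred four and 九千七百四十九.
Convert nine thousand five hundred four (English words) → 9×1000 + 5×100 + 4 = 9504 (decimal)
Convert 九千七百四十九 (Chinese numeral) → 9×1000 + 7×100 + 4×10 + 9 = 9749 (decimal)
Compute gcd(9504, 9749) = 1
1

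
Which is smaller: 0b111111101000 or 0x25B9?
Convert 0b111111101000 (binary) → 2048 + 1024 + 512 + 256 + 128 + 64 + 32 + 8 = 4072 (decimal)
Convert 0x25B9 (hexadecimal) → 2×4096 + 5×256 + 11×16 + 9 = 9657 (decimal)
Compare 4072 vs 9657: smaller = 4072
4072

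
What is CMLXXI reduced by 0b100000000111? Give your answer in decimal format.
Convert CMLXXI (Roman numeral) → 900 + 50 + 10 + 10 + 1 = 971 (decimal)
Convert 0b100000000111 (binary) → 2048 + 4 + 2 + 1 = 2055 (decimal)
Compute 971 - 2055 = -1084
-1084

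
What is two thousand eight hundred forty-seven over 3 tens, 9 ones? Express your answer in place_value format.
Convert two thousand eight hundred forty-seven (English words) → 2×1000 + 8×100 + 47 = 2847 (decimal)
Convert 3 tens, 9 ones (place-value notation) → 3×10 + 9 = 39 (decimal)
Compute 2847 ÷ 39 = 73
Convert 73 (decimal) → 73 = 7×10 + 3 → 7 tens, 3 ones (place-value notation)
7 tens, 3 ones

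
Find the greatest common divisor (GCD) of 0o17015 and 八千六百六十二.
Convert 0o17015 (octal) → 1×4096 + 7×512 + 1×8 + 5 = 7693 (decimal)
Convert 八千六百六十二 (Chinese numeral) → 8×1000 + 6×100 + 6×10 + 2 = 8662 (decimal)
Compute gcd(7693, 8662) = 1
1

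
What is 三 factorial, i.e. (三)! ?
Convert 三 (Chinese numeral) → 3 (decimal)
Compute 3! = 6
6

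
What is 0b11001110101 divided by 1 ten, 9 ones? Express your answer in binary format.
Convert 0b11001110101 (binary) → 1024 + 512 + 64 + 32 + 16 + 4 + 1 = 1653 (decimal)
Convert 1 ten, 9 ones (place-value notation) → 1×10 + 9 = 19 (decimal)
Compute 1653 ÷ 19 = 87
Convert 87 (decimal) → 87 = 64 + 16 + 4 + 2 + 1 → 0b1010111 (binary)
0b1010111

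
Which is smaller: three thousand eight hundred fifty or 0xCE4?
Convert three thousand eight hundred fifty (English words) → 3×1000 + 8×100 + 50 = 3850 (decimal)
Convert 0xCE4 (hexadecimal) → 12×256 + 14×16 + 4 = 3300 (decimal)
Compare 3850 vs 3300: smaller = 3300
3300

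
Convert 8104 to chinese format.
Convert 8104 (decimal) → 8104 = 8×1000 + 1×100 + 4 → 八千一百零四 (Chinese numeral)
八千一百零四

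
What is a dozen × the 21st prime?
Convert a dozen (colloquial) → 12 (decimal)
Convert the 21st prime (prime index) → 73 (decimal)
Compute 12 × 73 = 876
876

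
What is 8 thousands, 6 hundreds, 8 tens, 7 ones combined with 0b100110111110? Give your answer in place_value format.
Convert 8 thousands, 6 hundreds, 8 tens, 7 ones (place-value notation) → 8×1000 + 6×100 + 8×10 + 7 = 8687 (decimal)
Convert 0b100110111110 (binary) → 2048 + 256 + 128 + 32 + 16 + 8 + 4 + 2 = 2494 (decimal)
Compute 8687 + 2494 = 11181
Convert 11181 (decimal) → 11181 = 11×1000 + 1×100 + 8×10 + 1 → 11 thousands, 1 hundred, 8 tens, 1 one (place-value notation)
11 thousands, 1 hundred, 8 tens, 1 one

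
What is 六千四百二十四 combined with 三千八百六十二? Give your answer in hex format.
Convert 六千四百二十四 (Chinese numeral) → 6×1000 + 4×100 + 2×10 + 4 = 6424 (decimal)
Convert 三千八百六十二 (Chinese numeral) → 3×1000 + 8×100 + 6×10 + 2 = 3862 (decimal)
Compute 6424 + 3862 = 10286
Convert 10286 (decimal) → 10286 = 2×4096 + 8×256 + 2×16 + 14 → 0x282E (hexadecimal)
0x282E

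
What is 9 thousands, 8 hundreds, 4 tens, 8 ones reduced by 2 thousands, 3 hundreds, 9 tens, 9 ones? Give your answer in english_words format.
Convert 9 thousands, 8 hundreds, 4 tens, 8 ones (place-value notation) → 9×1000 + 8×100 + 4×10 + 8 = 9848 (decimal)
Convert 2 thousands, 3 hundreds, 9 tens, 9 ones (place-value notation) → 2×1000 + 3×100 + 9×10 + 9 = 2399 (decimal)
Compute 9848 - 2399 = 7449
Convert 7449 (decimal) → 7449 = 7×1000 + 4×100 + 49 → seven thousand four hundred forty-nine (English words)
seven thousand four hundred forty-nine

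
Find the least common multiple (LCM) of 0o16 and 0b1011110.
Convert 0o16 (octal) → 1×8 + 6 = 14 (decimal)
Convert 0b1011110 (binary) → 64 + 16 + 8 + 4 + 2 = 94 (decimal)
Compute lcm(14, 94) = 658
658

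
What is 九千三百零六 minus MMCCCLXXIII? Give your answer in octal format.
Convert 九千三百零六 (Chinese numeral) → 9×1000 + 3×100 + 6 = 9306 (decimal)
Convert MMCCCLXXIII (Roman numeral) → 1000 + 1000 + 100 + 100 + 100 + 50 + 10 + 10 + 1 + 1 + 1 = 2373 (decimal)
Compute 9306 - 2373 = 6933
Convert 6933 (decimal) → 6933 = 1×4096 + 5×512 + 4×64 + 2×8 + 5 → 0o15425 (octal)
0o15425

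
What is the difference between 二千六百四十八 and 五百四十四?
Convert 二千六百四十八 (Chinese numeral) → 2×1000 + 6×100 + 4×10 + 8 = 2648 (decimal)
Convert 五百四十四 (Chinese numeral) → 5×100 + 4×10 + 4 = 544 (decimal)
Difference: |2648 - 544| = 2104
2104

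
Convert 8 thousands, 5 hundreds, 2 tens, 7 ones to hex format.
Convert 8 thousands, 5 hundreds, 2 tens, 7 ones (place-value notation) → 8×1000 + 5×100 + 2×10 + 7 = 8527 (decimal)
Convert 8527 (decimal) → 8527 = 2×4096 + 1×256 + 4×16 + 15 → 0x214F (hexadecimal)
0x214F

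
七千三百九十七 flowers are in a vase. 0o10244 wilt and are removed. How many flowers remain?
Convert 七千三百九十七 (Chinese numeral) → 7×1000 + 3×100 + 9×10 + 7 = 7397 (decimal)
Convert 0o10244 (octal) → 1×4096 + 2×64 + 4×8 + 4 = 4260 (decimal)
Compute 7397 - 4260 = 3137
3137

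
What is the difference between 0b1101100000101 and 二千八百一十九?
Convert 0b1101100000101 (binary) → 4096 + 2048 + 512 + 256 + 4 + 1 = 6917 (decimal)
Convert 二千八百一十九 (Chinese numeral) → 2×1000 + 8×100 + 1×10 + 9 = 2819 (decimal)
Difference: |6917 - 2819| = 4098
4098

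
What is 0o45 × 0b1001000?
Convert 0o45 (octal) → 4×8 + 5 = 37 (decimal)
Convert 0b1001000 (binary) → 64 + 8 = 72 (decimal)
Compute 37 × 72 = 2664
2664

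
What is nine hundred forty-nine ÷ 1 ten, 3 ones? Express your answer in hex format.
Convert nine hundred forty-nine (English words) → 9×100 + 49 = 949 (decimal)
Convert 1 ten, 3 ones (place-value notation) → 1×10 + 3 = 13 (decimal)
Compute 949 ÷ 13 = 73
Convert 73 (decimal) → 73 = 4×16 + 9 → 0x49 (hexadecimal)
0x49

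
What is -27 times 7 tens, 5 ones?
Convert 7 tens, 5 ones (place-value notation) → 7×10 + 5 = 75 (decimal)
Compute -27 × 75 = -2025
-2025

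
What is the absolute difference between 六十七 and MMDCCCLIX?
Convert 六十七 (Chinese numeral) → 6×10 + 7 = 67 (decimal)
Convert MMDCCCLIX (Roman numeral) → 1000 + 1000 + 500 + 100 + 100 + 100 + 50 + 9 = 2859 (decimal)
Compute |67 - 2859| = 2792
2792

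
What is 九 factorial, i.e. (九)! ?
Convert 九 (Chinese numeral) → 9 (decimal)
Compute 9! = 362880
362880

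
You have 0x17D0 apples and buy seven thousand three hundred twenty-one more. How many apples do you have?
Convert 0x17D0 (hexadecimal) → 1×4096 + 7×256 + 13×16 = 6096 (decimal)
Convert seven thousand three hundred twenty-one (English words) → 7×1000 + 3×100 + 21 = 7321 (decimal)
Compute 6096 + 7321 = 13417
13417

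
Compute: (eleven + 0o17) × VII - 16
Convert eleven (English words) → 11 (decimal)
Convert 0o17 (octal) → 1×8 + 7 = 15 (decimal)
Convert VII (Roman numeral) → 5 + 1 + 1 = 7 (decimal)
Expression in decimal: (11 + 15) × 7 - 16
Parentheses first: 11 + 15 = 26
Multiply: 26 × 7 = 182
Subtract: 182 - 16 = 166
166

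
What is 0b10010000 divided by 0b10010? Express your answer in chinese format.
Convert 0b10010000 (binary) → 128 + 16 = 144 (decimal)
Convert 0b10010 (binary) → 16 + 2 = 18 (decimal)
Compute 144 ÷ 18 = 8
Convert 8 (decimal) → 八 (Chinese numeral)
八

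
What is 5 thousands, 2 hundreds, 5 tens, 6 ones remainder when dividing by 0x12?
Convert 5 thousands, 2 hundreds, 5 tens, 6 ones (place-value notation) → 5×1000 + 2×100 + 5×10 + 6 = 5256 (decimal)
Convert 0x12 (hexadecimal) → 1×16 + 2 = 18 (decimal)
Compute 5256 mod 18 = 0
0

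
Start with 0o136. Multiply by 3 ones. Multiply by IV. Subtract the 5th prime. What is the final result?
Convert 0o136 (octal) → 1×64 + 3×8 + 6 = 94 (decimal)
Start: 94
Convert 3 ones (place-value notation) → 3 (decimal)
94 × 3 = 282
Convert IV (Roman numeral) → 4 (decimal)
282 × 4 = 1128
Convert the 5th prime (prime index) → 11 (decimal)
1128 - 11 = 1117
1117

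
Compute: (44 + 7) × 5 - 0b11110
Convert 0b11110 (binary) → 16 + 8 + 4 + 2 = 30 (decimal)
Expression in decimal: (44 + 7) × 5 - 30
Parentheses first: 44 + 7 = 51
Multiply: 51 × 5 = 255
Subtract: 255 - 30 = 225
225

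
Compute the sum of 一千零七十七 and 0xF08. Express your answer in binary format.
Convert 一千零七十七 (Chinese numeral) → 1×1000 + 7×10 + 7 = 1077 (decimal)
Convert 0xF08 (hexadecimal) → 15×256 + 8 = 3848 (decimal)
Compute 1077 + 3848 = 4925
Convert 4925 (decimal) → 4925 = 4096 + 512 + 256 + 32 + 16 + 8 + 4 + 1 → 0b1001100111101 (binary)
0b1001100111101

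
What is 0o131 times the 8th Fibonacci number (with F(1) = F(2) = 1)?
Convert 0o131 (octal) → 1×64 + 3×8 + 1 = 89 (decimal)
Convert the 8th Fibonacci number (with F(1) = F(2) = 1) (Fibonacci index) → 1, 1, 2, 3, 5, 8, 13, 21 → 21 (decimal)
Compute 89 × 21 = 1869
1869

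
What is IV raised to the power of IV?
Convert IV (Roman numeral) → 4 (decimal)
Convert IV (Roman numeral) → 4 (decimal)
Compute 4 ^ 4 = 256
256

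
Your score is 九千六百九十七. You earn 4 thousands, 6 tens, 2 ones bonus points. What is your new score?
Convert 九千六百九十七 (Chinese numeral) → 9×1000 + 6×100 + 9×10 + 7 = 9697 (decimal)
Convert 4 thousands, 6 tens, 2 ones (place-value notation) → 4×1000 + 6×10 + 2 = 4062 (decimal)
Compute 9697 + 4062 = 13759
13759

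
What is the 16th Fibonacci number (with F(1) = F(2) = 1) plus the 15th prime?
The 16th Fibonacci number (with F(1) = F(2) = 1) = 987
Convert the 15th prime (prime index) → 47 (decimal)
Compute 987 + 47 = 1034
1034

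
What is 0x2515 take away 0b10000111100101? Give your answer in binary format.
Convert 0x2515 (hexadecimal) → 2×4096 + 5×256 + 1×16 + 5 = 9493 (decimal)
Convert 0b10000111100101 (binary) → 8192 + 256 + 128 + 64 + 32 + 4 + 1 = 8677 (decimal)
Compute 9493 - 8677 = 816
Convert 816 (decimal) → 816 = 512 + 256 + 32 + 16 → 0b1100110000 (binary)
0b1100110000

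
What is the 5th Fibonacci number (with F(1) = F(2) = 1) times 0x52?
Convert the 5th Fibonacci number (with F(1) = F(2) = 1) (Fibonacci index) → 1, 1, 2, 3, 5 → 5 (decimal)
Convert 0x52 (hexadecimal) → 5×16 + 2 = 82 (decimal)
Compute 5 × 82 = 410
410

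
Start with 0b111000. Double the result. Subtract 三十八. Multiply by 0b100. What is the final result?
Convert 0b111000 (binary) → 32 + 16 + 8 = 56 (decimal)
Start: 56
56 × 2 = 112
Convert 三十八 (Chinese numeral) → 3×10 + 8 = 38 (decimal)
112 - 38 = 74
Convert 0b100 (binary) → 4 (decimal)
74 × 4 = 296
296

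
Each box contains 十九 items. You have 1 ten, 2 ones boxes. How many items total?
Convert 十九 (Chinese numeral) → 1×10 + 9 = 19 (decimal)
Convert 1 ten, 2 ones (place-value notation) → 1×10 + 2 = 12 (decimal)
Compute 19 × 12 = 228
228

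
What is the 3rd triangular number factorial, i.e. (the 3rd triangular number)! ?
Convert the 3rd triangular number (triangular index) → 3×4/2 = 6 (decimal)
Compute 6! = 720
720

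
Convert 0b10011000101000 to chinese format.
Convert 0b10011000101000 (binary) → 8192 + 1024 + 512 + 32 + 8 = 9768 (decimal)
Convert 9768 (decimal) → 9768 = 9×1000 + 7×100 + 6×10 + 8 → 九千七百六十八 (Chinese numeral)
九千七百六十八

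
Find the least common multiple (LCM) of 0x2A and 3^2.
Convert 0x2A (hexadecimal) → 2×16 + 10 = 42 (decimal)
Convert 3^2 (power) → 9 (decimal)
Compute lcm(42, 9) = 126
126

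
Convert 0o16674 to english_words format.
Convert 0o16674 (octal) → 1×4096 + 6×512 + 6×64 + 7×8 + 4 = 7612 (decimal)
Convert 7612 (decimal) → 7612 = 7×1000 + 6×100 + 12 → seven thousand six hundred twelve (English words)
seven thousand six hundred twelve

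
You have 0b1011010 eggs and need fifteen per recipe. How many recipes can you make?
Convert 0b1011010 (binary) → 64 + 16 + 8 + 2 = 90 (decimal)
Convert fifteen (English words) → 15 (decimal)
Compute 90 ÷ 15 = 6
6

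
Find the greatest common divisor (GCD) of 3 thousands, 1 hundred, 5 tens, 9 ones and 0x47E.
Convert 3 thousands, 1 hundred, 5 tens, 9 ones (place-value notation) → 3×1000 + 1×100 + 5×10 + 9 = 3159 (decimal)
Convert 0x47E (hexadecimal) → 4×256 + 7×16 + 14 = 1150 (decimal)
Compute gcd(3159, 1150) = 1
1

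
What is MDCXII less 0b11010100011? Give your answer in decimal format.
Convert MDCXII (Roman numeral) → 1000 + 500 + 100 + 10 + 1 + 1 = 1612 (decimal)
Convert 0b11010100011 (binary) → 1024 + 512 + 128 + 32 + 2 + 1 = 1699 (decimal)
Compute 1612 - 1699 = -87
-87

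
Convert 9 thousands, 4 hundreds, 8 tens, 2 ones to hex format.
Convert 9 thousands, 4 hundreds, 8 tens, 2 ones (place-value notation) → 9×1000 + 4×100 + 8×10 + 2 = 9482 (decimal)
Convert 9482 (decimal) → 9482 = 2×4096 + 5×256 + 10 → 0x250A (hexadecimal)
0x250A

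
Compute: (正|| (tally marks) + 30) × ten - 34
Convert 正|| (tally marks) → 5 + 2 = 7 (decimal)
Convert ten (English words) → 10 (decimal)
Expression in decimal: (7 + 30) × 10 - 34
Parentheses first: 7 + 30 = 37
Multiply: 37 × 10 = 370
Subtract: 370 - 34 = 336
336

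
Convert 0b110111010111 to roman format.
Convert 0b110111010111 (binary) → 2048 + 1024 + 256 + 128 + 64 + 16 + 4 + 2 + 1 = 3543 (decimal)
Convert 3543 (decimal) → 3543 = 1000 + 1000 + 1000 + 500 + 40 + 1 + 1 + 1 → MMMDXLIII (Roman numeral)
MMMDXLIII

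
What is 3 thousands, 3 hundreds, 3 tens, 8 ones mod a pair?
Convert 3 thousands, 3 hundreds, 3 tens, 8 ones (place-value notation) → 3×1000 + 3×100 + 3×10 + 8 = 3338 (decimal)
Convert a pair (colloquial) → 2 (decimal)
Compute 3338 mod 2 = 0
0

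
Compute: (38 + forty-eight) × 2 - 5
Convert forty-eight (English words) → 48 (decimal)
Expression in decimal: (38 + 48) × 2 - 5
Parentheses first: 38 + 48 = 86
Multiply: 86 × 2 = 172
Subtract: 172 - 5 = 167
167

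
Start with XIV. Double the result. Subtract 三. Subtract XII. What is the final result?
Convert XIV (Roman numeral) → 10 + 4 = 14 (decimal)
Start: 14
14 × 2 = 28
Convert 三 (Chinese numeral) → 3 (decimal)
28 - 3 = 25
Convert XII (Roman numeral) → 10 + 1 + 1 = 12 (decimal)
25 - 12 = 13
13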